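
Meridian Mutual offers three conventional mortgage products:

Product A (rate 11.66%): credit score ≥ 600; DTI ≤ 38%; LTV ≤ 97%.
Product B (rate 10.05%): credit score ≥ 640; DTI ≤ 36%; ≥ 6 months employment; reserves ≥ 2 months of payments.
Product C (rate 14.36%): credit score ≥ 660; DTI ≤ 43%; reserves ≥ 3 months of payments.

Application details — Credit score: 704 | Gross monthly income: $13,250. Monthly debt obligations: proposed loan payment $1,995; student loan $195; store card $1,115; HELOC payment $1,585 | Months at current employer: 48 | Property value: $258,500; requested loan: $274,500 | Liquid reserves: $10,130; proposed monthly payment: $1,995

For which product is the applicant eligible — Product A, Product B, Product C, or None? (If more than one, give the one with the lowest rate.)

Total debts = (1,995 + 195 + 1,115 + 1,585) = 4,890; DTI = 4,890/13,250 = 36.9%.
LTV = 274,500/258,500 = 106.2%.
Reserves = 10,130/1,995 = 5.1 months.
Product A: score 704 ≥ 600; DTI 36.9% ≤ 38%; LTV 106.2% > 97% → does not qualify.
Product B: score 704 ≥ 640; DTI 36.9% > 36%; employment 48 ≥ 6 mo; reserves 5.1 ≥ 2 mo → does not qualify.
Product C: score 704 ≥ 660; DTI 36.9% ≤ 43%; reserves 5.1 ≥ 3 mo → qualifies.

Product C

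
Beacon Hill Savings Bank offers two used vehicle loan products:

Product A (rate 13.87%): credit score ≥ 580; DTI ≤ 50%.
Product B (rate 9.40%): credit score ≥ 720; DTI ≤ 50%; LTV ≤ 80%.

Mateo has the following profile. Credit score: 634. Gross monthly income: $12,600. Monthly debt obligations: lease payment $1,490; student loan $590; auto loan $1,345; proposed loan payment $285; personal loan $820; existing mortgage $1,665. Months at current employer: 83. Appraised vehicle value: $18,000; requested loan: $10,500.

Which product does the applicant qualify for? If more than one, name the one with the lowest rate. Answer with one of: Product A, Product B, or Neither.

Product A

Total debts = (1,490 + 590 + 1,345 + 285 + 820 + 1,665) = 6,195; DTI = 6,195/12,600 = 49.2%.
LTV = 10,500/18,000 = 58.3%.
Product A: score 634 ≥ 580; DTI 49.2% ≤ 50% → qualifies.
Product B: score 634 < 720; DTI 49.2% ≤ 50%; LTV 58.3% ≤ 80% → does not qualify.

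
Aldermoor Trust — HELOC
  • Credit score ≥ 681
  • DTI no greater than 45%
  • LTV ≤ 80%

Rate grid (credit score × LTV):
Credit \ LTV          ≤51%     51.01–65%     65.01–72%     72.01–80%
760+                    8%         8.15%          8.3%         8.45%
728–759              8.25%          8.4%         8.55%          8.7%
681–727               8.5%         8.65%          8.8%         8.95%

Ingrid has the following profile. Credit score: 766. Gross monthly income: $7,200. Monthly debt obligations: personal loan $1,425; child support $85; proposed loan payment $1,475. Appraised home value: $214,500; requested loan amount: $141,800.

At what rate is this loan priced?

Credit score 766 ≥ 681; Total monthly debts = (1,425 + 85 + 1,475) = 2,985. DTI: 2,985 ÷ 7,200 = 41.5%, within the 45% cap
LTV: 141,800 ÷ 214,500 = 66.1%, within 80% cap
Score 766 is in the 760+ band; LTV 66.1% is in the 65.01–72% band → 8.3%.

8.3%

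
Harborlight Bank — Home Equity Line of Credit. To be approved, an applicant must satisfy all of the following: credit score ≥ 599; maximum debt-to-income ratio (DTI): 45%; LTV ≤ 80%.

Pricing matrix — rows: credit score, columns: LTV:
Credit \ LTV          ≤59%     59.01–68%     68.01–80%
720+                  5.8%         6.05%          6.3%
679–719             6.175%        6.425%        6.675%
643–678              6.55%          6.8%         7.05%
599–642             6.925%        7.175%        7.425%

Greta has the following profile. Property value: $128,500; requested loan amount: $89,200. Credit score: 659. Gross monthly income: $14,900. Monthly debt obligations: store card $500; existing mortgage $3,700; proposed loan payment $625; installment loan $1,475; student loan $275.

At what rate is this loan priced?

Credit score 659 ≥ 599; Total monthly debts = (500 + 3,700 + 625 + 1,475 + 275) = 6,575. Debt-to-income = 6,575/14,900 = 44.1% — meets 45% limit
LTV = 89,200/128,500 = 69.4% ≤ 80%
Row: 659 falls in 643–678. Column: 69.4% falls in 68.01–80%. Rate = 7.05%.

7.05%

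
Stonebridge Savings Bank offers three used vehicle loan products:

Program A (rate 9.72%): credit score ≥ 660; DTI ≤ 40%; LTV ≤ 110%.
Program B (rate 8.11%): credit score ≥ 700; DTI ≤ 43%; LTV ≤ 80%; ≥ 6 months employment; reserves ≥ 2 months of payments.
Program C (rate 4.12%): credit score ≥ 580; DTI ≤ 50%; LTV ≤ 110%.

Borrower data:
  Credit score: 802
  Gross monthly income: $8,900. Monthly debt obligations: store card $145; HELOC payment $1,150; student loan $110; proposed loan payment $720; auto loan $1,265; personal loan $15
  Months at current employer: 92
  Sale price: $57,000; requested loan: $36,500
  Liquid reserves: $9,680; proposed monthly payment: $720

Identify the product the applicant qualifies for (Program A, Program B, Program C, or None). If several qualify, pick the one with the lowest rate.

Total debts = (145 + 1,150 + 110 + 720 + 1,265 + 15) = 3,405; DTI = 3,405/8,900 = 38.3%.
LTV = 36,500/57,000 = 64%.
Reserves = 9,680/720 = 13.4 months.
Program A: score 802 ≥ 660; DTI 38.3% ≤ 40%; LTV 64% ≤ 110% → qualifies.
Program B: score 802 ≥ 700; DTI 38.3% ≤ 43%; LTV 64% ≤ 80%; employment 92 ≥ 6 mo; reserves 13.4 ≥ 2 mo → qualifies.
Program C: score 802 ≥ 580; DTI 38.3% ≤ 50%; LTV 64% ≤ 110% → qualifies.
Qualifying: Program A, Program B, Program C. Lowest rate is 4.12% → Program C.

Program C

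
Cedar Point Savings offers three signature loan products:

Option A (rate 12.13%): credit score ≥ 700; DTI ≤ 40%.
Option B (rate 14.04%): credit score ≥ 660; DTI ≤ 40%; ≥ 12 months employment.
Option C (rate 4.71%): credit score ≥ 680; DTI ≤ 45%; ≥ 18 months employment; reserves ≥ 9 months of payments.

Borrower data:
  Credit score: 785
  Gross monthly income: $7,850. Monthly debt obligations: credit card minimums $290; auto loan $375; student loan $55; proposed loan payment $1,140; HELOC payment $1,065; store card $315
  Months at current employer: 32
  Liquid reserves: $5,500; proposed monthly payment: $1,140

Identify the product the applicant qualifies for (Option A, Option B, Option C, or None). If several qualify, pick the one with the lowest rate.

Total debts = (290 + 375 + 55 + 1,140 + 1,065 + 315) = 3,240; DTI = 3,240/7,850 = 41.3%.
Reserves = 5,500/1,140 = 4.8 months.
Option A: score 785 ≥ 700; DTI 41.3% > 40% → does not qualify.
Option B: score 785 ≥ 660; DTI 41.3% > 40%; employment 32 ≥ 12 mo → does not qualify.
Option C: score 785 ≥ 680; DTI 41.3% ≤ 45%; employment 32 ≥ 18 mo; reserves 4.8 < 9 mo → does not qualify.

None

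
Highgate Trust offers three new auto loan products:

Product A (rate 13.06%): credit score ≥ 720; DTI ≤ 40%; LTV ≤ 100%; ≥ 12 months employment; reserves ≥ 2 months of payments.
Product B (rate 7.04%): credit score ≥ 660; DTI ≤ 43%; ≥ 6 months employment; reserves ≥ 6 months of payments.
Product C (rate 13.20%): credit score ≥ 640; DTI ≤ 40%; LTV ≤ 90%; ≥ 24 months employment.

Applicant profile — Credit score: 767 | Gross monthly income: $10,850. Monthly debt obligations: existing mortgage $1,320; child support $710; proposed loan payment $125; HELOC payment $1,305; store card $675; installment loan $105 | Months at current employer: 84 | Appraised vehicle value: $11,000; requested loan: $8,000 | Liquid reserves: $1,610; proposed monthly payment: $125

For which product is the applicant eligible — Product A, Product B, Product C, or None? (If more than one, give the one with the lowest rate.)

Total debts = (1,320 + 710 + 125 + 1,305 + 675 + 105) = 4,240; DTI = 4,240/10,850 = 39.1%.
LTV = 8,000/11,000 = 72.7%.
Reserves = 1,610/125 = 12.9 months.
Product A: score 767 ≥ 720; DTI 39.1% ≤ 40%; LTV 72.7% ≤ 100%; employment 84 ≥ 12 mo; reserves 12.9 ≥ 2 mo → qualifies.
Product B: score 767 ≥ 660; DTI 39.1% ≤ 43%; employment 84 ≥ 6 mo; reserves 12.9 ≥ 6 mo → qualifies.
Product C: score 767 ≥ 640; DTI 39.1% ≤ 40%; LTV 72.7% ≤ 90%; employment 84 ≥ 24 mo → qualifies.
Qualifying: Product A, Product B, Product C. Lowest rate is 7.04% → Product B.

Product B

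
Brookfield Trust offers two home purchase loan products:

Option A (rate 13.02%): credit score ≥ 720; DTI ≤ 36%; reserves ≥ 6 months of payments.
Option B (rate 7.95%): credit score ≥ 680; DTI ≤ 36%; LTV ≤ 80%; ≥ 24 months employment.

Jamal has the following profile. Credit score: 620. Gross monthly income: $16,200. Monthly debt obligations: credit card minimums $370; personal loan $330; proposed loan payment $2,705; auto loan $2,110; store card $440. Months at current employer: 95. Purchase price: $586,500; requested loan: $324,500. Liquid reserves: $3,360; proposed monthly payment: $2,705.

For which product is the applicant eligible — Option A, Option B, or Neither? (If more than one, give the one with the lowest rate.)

Total debts = (370 + 330 + 2,705 + 2,110 + 440) = 5,955; DTI = 5,955/16,200 = 36.8%.
LTV = 324,500/586,500 = 55.3%.
Reserves = 3,360/2,705 = 1.2 months.
Option A: score 620 < 720; DTI 36.8% > 36%; reserves 1.2 < 6 mo → does not qualify.
Option B: score 620 < 680; DTI 36.8% > 36%; LTV 55.3% ≤ 80%; employment 95 ≥ 24 mo → does not qualify.

Neither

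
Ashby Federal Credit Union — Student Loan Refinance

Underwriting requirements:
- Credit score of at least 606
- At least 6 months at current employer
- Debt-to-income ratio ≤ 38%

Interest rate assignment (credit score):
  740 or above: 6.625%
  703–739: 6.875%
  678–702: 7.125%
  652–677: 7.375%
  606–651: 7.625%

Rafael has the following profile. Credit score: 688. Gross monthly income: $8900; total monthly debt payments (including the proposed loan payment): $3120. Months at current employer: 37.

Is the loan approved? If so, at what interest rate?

Credit score 688 ≥ 606 (meets minimum)
Debt-to-income = 3,120/8,900 = 35.1% — meets 38% limit
Employment 37 ≥ 6 months
All requirements met. Score 688 falls in the 678–702 tier → 7.125%.

Approved at 7.125%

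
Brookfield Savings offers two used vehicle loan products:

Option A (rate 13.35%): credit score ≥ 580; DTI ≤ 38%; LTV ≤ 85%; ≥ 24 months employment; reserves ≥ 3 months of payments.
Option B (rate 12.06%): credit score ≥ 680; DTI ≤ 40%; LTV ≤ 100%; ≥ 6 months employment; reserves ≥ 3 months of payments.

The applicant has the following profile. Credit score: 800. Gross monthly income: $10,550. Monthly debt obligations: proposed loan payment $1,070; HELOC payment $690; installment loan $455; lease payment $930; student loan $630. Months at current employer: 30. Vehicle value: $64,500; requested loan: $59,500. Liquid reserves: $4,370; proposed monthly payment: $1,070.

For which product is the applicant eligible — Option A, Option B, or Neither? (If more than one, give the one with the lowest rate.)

Option B

Total debts = (1,070 + 690 + 455 + 930 + 630) = 3,775; DTI = 3,775/10,550 = 35.8%.
LTV = 59,500/64,500 = 92.2%.
Reserves = 4,370/1,070 = 4.1 months.
Option A: score 800 ≥ 580; DTI 35.8% ≤ 38%; LTV 92.2% > 85%; employment 30 ≥ 24 mo; reserves 4.1 ≥ 3 mo → does not qualify.
Option B: score 800 ≥ 680; DTI 35.8% ≤ 40%; LTV 92.2% ≤ 100%; employment 30 ≥ 6 mo; reserves 4.1 ≥ 3 mo → qualifies.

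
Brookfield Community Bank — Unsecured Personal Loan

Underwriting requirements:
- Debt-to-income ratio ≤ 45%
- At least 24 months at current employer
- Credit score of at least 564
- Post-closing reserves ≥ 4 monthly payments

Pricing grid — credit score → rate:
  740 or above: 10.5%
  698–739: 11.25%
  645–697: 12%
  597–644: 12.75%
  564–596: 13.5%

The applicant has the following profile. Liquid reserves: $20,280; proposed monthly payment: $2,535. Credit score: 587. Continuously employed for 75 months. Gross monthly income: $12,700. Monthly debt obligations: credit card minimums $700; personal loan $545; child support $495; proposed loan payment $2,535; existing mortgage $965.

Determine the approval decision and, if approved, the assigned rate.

Credit score 587 ≥ 564 (meets minimum)
Employment 75 ≥ 24 months
Reserves = 20,280/2,535 = 8.0 months ≥ 4
Total monthly debts = (700 + 545 + 495 + 2,535 + 965) = 5,240. DTI = 5,240/12,700 = 41.3% ≤ 45%
All requirements met. Score 587 falls in the 564–596 tier → 13.5%.

Approved at 13.5%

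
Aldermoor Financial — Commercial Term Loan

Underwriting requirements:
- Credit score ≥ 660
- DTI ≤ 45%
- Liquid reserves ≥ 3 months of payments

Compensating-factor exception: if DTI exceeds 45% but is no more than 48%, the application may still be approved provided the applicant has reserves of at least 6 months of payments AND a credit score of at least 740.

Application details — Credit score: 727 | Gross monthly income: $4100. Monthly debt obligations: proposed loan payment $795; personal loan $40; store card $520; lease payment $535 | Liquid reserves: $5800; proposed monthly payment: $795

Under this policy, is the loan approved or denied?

Denied

Credit score 727 ≥ 660 (meets base)
Total debts = (795 + 40 + 520 + 535) = 1,890. DTI = 1,890/4,100 = 46.1% > 45% — standard DTI limit exceeded.
Reserves: 5,800 ÷ 795 = 7.3 months (meets 3-month minimum)
DTI 46.1% is within the 45%–48% exception band; checking compensating factors.
Override check — reserves: 7.3 mo (ok); score: 727 (below 740).
Override conditions not both satisfied; exception does not apply.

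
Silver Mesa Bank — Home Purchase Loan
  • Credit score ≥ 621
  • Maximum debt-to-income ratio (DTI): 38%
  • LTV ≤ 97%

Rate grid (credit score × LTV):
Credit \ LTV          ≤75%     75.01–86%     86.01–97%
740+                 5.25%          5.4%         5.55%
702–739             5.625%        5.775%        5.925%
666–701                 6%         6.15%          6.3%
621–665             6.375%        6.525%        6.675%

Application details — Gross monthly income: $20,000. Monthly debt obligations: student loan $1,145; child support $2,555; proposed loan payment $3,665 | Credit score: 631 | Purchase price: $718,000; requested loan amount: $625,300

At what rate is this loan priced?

Credit score 631 ≥ 621; Total monthly debts = (1,145 + 2,555 + 3,665) = 7,365. DTI: 7,365 ÷ 20,000 = 36.8%, within the 38% cap
Loan-to-value = 625,300/718,000 = 87.1% — pass (97% max)
Score 631 is in the 621–665 band; LTV 87.1% is in the 86.01–97% band → 6.675%.

6.675%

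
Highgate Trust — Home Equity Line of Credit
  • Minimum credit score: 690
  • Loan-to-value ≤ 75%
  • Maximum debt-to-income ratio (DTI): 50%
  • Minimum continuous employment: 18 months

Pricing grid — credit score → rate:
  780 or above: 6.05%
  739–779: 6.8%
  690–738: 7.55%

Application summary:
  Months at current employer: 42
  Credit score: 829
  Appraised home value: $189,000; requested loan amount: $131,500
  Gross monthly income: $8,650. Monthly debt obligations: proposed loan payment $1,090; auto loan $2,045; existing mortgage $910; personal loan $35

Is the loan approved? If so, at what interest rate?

Credit score 829 ≥ 690 (meets minimum)
Total monthly debts = (1,090 + 2,045 + 910 + 35) = 4,080. DTI: 4,080 ÷ 8,650 = 47.2%, within the 50% cap
Employment 42 ≥ 18 months
LTV: 131,500 ÷ 189,000 = 69.6%, within 75% cap
All requirements met. Score 829 falls in the 780 or above tier → 6.05%.

Approved at 6.05%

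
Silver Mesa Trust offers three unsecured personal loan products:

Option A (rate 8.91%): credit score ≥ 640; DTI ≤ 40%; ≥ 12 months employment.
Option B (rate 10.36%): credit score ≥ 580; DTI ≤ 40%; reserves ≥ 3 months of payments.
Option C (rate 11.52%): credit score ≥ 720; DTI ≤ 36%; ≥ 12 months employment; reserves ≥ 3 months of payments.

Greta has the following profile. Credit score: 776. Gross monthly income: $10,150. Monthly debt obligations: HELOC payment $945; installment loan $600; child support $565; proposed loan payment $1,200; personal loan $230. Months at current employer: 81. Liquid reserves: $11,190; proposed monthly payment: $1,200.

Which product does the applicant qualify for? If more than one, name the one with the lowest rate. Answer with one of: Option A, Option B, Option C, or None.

Option A

Total debts = (945 + 600 + 565 + 1,200 + 230) = 3,540; DTI = 3,540/10,150 = 34.9%.
Reserves = 11,190/1,200 = 9.3 months.
Option A: score 776 ≥ 640; DTI 34.9% ≤ 40%; employment 81 ≥ 12 mo → qualifies.
Option B: score 776 ≥ 580; DTI 34.9% ≤ 40%; reserves 9.3 ≥ 3 mo → qualifies.
Option C: score 776 ≥ 720; DTI 34.9% ≤ 36%; employment 81 ≥ 12 mo; reserves 9.3 ≥ 3 mo → qualifies.
Qualifying: Option A, Option B, Option C. Lowest rate is 8.91% → Option A.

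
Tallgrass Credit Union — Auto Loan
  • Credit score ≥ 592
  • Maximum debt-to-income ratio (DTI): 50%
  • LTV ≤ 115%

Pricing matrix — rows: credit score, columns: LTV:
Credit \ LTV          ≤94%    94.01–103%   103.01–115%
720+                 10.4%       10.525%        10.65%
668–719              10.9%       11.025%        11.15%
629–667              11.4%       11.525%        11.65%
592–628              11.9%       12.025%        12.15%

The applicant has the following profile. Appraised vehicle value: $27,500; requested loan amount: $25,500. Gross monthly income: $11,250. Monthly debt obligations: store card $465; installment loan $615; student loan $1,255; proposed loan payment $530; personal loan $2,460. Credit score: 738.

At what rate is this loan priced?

10.4%

Credit score 738 ≥ 592; Total monthly debts = (465 + 615 + 1,255 + 530 + 2,460) = 5,325. DTI: 5,325 ÷ 11,250 = 47.3%, within the 50% cap
LTV: 25,500 ÷ 27,500 = 92.7%, within 115% cap
Score 738 is in the 720+ band; LTV 92.7% is in the ≤94% band → 10.4%.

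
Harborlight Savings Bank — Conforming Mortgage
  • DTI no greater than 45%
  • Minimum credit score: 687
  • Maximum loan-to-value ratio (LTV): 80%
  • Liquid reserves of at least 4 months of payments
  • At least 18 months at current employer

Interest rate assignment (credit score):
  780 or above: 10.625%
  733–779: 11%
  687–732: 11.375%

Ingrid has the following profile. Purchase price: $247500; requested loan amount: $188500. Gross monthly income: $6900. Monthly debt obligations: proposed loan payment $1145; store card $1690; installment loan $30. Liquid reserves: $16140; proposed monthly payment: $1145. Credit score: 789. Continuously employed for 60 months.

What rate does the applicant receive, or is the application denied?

Credit score 789 ≥ 687 (meets minimum)
Total monthly debts = (1,145 + 1,690 + 30) = 2,865. DTI = 2,865/6,900 = 41.5% ≤ 45%
Reserves = 16,140/1,145 = 14.1 months ≥ 4
Employment 60 ≥ 18 months
Loan-to-value = 188,500/247,500 = 76.2% — pass (80% max)
All requirements met. Score 789 falls in the 780 or above tier → 10.625%.

Approved at 10.625%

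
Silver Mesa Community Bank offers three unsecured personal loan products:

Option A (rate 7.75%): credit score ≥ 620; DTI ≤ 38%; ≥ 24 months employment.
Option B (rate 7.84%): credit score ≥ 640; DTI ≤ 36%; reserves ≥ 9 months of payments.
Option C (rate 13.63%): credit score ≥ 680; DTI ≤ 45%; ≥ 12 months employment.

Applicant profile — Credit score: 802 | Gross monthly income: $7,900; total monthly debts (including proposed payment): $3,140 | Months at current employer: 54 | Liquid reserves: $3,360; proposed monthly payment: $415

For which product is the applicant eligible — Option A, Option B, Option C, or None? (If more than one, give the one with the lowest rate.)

DTI = 3,140/7,900 = 39.7%.
Reserves = 3,360/415 = 8.1 months.
Option A: score 802 ≥ 620; DTI 39.7% > 38%; employment 54 ≥ 24 mo → does not qualify.
Option B: score 802 ≥ 640; DTI 39.7% > 36%; reserves 8.1 < 9 mo → does not qualify.
Option C: score 802 ≥ 680; DTI 39.7% ≤ 45%; employment 54 ≥ 12 mo → qualifies.

Option C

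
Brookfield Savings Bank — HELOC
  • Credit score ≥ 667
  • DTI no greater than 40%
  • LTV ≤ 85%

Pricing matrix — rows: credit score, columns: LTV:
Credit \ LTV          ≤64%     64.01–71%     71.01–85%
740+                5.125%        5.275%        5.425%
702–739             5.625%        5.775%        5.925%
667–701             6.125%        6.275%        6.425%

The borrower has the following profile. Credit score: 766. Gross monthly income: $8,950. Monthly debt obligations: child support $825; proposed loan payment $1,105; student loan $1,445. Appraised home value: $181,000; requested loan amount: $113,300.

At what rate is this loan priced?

5.125%

Credit score 766 ≥ 667; Total monthly debts = (825 + 1,105 + 1,445) = 3,375. Debt-to-income = 3,375/8,950 = 37.7% — meets 40% limit
Loan-to-value = 113,300/181,000 = 62.6% — pass (85% max)
Credit 766 → row 740+; LTV 62.6% → column ≤64%. Grid cell → 5.125%.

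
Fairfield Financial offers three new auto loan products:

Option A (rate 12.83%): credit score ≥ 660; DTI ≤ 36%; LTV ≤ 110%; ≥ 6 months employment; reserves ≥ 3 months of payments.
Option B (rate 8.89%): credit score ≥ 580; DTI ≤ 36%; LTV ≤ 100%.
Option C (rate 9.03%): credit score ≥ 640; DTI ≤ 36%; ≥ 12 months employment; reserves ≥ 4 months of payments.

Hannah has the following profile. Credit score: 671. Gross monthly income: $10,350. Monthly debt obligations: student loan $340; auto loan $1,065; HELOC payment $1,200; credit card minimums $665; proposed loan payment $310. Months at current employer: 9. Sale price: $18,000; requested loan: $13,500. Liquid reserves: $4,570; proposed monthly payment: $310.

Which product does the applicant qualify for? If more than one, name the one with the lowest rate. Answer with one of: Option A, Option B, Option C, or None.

Option B

Total debts = (340 + 1,065 + 1,200 + 665 + 310) = 3,580; DTI = 3,580/10,350 = 34.6%.
LTV = 13,500/18,000 = 75%.
Reserves = 4,570/310 = 14.7 months.
Option A: score 671 ≥ 660; DTI 34.6% ≤ 36%; LTV 75% ≤ 110%; employment 9 ≥ 6 mo; reserves 14.7 ≥ 3 mo → qualifies.
Option B: score 671 ≥ 580; DTI 34.6% ≤ 36%; LTV 75% ≤ 100% → qualifies.
Option C: score 671 ≥ 640; DTI 34.6% ≤ 36%; employment 9 < 12 mo; reserves 14.7 ≥ 4 mo → does not qualify.
Qualifying: Option A, Option B. Lowest rate is 8.89% → Option B.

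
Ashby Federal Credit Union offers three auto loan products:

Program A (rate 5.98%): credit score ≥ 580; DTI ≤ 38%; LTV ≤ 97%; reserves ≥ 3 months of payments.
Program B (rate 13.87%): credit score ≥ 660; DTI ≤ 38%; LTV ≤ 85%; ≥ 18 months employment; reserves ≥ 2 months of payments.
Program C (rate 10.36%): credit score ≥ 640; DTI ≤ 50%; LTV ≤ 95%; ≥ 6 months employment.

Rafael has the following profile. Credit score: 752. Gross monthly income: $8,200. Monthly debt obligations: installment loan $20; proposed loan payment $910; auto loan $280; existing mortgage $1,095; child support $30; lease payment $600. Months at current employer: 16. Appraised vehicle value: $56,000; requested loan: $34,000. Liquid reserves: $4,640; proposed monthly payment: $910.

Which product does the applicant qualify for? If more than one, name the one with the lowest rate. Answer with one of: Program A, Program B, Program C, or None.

Program A

Total debts = (20 + 910 + 280 + 1,095 + 30 + 600) = 2,935; DTI = 2,935/8,200 = 35.8%.
LTV = 34,000/56,000 = 60.7%.
Reserves = 4,640/910 = 5.1 months.
Program A: score 752 ≥ 580; DTI 35.8% ≤ 38%; LTV 60.7% ≤ 97%; reserves 5.1 ≥ 3 mo → qualifies.
Program B: score 752 ≥ 660; DTI 35.8% ≤ 38%; LTV 60.7% ≤ 85%; employment 16 < 18 mo; reserves 5.1 ≥ 2 mo → does not qualify.
Program C: score 752 ≥ 640; DTI 35.8% ≤ 50%; LTV 60.7% ≤ 95%; employment 16 ≥ 6 mo → qualifies.
Qualifying: Program A, Program C. Lowest rate is 5.98% → Program A.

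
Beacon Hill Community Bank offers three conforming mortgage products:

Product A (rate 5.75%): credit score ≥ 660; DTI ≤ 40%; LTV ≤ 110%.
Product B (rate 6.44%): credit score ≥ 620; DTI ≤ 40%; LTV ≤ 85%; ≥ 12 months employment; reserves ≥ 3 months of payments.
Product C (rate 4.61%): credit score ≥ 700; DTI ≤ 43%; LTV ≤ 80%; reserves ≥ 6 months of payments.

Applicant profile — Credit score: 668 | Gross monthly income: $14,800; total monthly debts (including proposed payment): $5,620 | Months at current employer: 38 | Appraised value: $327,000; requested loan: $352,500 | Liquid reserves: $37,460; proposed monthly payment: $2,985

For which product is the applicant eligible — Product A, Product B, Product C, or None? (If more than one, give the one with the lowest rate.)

DTI = 5,620/14,800 = 38%.
LTV = 352,500/327,000 = 107.8%.
Reserves = 37,460/2,985 = 12.5 months.
Product A: score 668 ≥ 660; DTI 38% ≤ 40%; LTV 107.8% ≤ 110% → qualifies.
Product B: score 668 ≥ 620; DTI 38% ≤ 40%; LTV 107.8% > 85%; employment 38 ≥ 12 mo; reserves 12.5 ≥ 3 mo → does not qualify.
Product C: score 668 < 700; DTI 38% ≤ 43%; LTV 107.8% > 80%; reserves 12.5 ≥ 6 mo → does not qualify.

Product A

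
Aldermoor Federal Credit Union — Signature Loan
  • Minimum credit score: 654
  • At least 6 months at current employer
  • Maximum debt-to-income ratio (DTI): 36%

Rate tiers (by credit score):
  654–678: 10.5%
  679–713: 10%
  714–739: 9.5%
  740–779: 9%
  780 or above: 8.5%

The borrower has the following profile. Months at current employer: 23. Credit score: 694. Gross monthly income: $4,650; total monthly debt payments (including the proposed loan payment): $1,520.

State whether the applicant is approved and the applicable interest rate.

Approved at 10%

Credit score 694 ≥ 654 (meets minimum)
Employment 23 ≥ 6 months
Debt-to-income = 1,520/4,650 = 32.7% — meets 36% limit
All requirements met. Score 694 falls in the 679–713 tier → 10%.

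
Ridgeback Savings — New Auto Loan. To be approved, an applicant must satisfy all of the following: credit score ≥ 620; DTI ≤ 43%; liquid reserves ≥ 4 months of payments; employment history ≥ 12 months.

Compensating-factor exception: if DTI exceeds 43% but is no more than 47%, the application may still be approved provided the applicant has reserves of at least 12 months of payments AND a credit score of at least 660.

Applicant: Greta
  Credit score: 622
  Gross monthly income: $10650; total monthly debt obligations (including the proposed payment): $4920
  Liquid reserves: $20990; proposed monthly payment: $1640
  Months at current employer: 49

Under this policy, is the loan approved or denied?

Credit score 622 ≥ 620 (meets base)
DTI: 4,920 ÷ 10,650 = 46.2%, over the 43% base limit.
Reserves: 20,990 ÷ 1,640 = 12.8 months (meets 4-month minimum)
Employment 49 ≥ 12 months
46.2% falls in the override range (43%–47%), so the compensating-factor test applies.
Override check — reserves: 12.8 mo (ok); score: 622 (below 660).
Override conditions not both satisfied; exception does not apply.

Denied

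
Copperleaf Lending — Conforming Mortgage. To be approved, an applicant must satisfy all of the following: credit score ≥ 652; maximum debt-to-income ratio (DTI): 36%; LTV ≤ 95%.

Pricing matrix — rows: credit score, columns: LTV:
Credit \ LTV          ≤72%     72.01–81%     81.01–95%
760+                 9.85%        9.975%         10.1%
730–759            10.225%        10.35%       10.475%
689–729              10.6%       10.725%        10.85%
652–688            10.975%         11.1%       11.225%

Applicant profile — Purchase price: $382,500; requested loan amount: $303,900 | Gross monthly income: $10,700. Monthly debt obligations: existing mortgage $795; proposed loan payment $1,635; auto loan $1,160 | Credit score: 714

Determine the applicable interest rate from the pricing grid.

10.725%

Credit score 714 ≥ 652; Total monthly debts = (795 + 1,635 + 1,160) = 3,590. DTI = 3,590/10,700 = 33.6% ≤ 36%
LTV = 303,900/382,500 = 79.5% ≤ 95%
Score 714 is in the 689–729 band; LTV 79.5% is in the 72.01–81% band → 10.725%.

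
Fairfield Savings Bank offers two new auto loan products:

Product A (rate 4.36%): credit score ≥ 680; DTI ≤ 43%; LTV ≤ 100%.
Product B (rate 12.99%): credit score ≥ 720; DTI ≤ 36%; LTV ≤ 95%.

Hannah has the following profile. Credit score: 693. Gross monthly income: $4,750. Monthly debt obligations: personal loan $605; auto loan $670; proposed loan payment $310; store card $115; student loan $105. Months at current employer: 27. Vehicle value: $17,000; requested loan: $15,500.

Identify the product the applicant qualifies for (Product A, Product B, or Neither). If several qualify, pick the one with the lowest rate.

Total debts = (605 + 670 + 310 + 115 + 105) = 1,805; DTI = 1,805/4,750 = 38%.
LTV = 15,500/17,000 = 91.2%.
Product A: score 693 ≥ 680; DTI 38% ≤ 43%; LTV 91.2% ≤ 100% → qualifies.
Product B: score 693 < 720; DTI 38% > 36%; LTV 91.2% ≤ 95% → does not qualify.

Product A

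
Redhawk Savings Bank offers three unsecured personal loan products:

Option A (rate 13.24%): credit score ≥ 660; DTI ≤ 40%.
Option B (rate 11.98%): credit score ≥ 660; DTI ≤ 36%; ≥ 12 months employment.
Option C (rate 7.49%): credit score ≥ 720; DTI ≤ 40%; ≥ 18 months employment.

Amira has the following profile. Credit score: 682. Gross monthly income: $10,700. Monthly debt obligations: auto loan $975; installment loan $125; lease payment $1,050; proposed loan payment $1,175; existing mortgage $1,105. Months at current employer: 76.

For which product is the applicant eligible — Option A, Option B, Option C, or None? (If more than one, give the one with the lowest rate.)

Total debts = (975 + 125 + 1,050 + 1,175 + 1,105) = 4,430; DTI = 4,430/10,700 = 41.4%.
Option A: score 682 ≥ 660; DTI 41.4% > 40% → does not qualify.
Option B: score 682 ≥ 660; DTI 41.4% > 36%; employment 76 ≥ 12 mo → does not qualify.
Option C: score 682 < 720; DTI 41.4% > 40%; employment 76 ≥ 18 mo → does not qualify.

None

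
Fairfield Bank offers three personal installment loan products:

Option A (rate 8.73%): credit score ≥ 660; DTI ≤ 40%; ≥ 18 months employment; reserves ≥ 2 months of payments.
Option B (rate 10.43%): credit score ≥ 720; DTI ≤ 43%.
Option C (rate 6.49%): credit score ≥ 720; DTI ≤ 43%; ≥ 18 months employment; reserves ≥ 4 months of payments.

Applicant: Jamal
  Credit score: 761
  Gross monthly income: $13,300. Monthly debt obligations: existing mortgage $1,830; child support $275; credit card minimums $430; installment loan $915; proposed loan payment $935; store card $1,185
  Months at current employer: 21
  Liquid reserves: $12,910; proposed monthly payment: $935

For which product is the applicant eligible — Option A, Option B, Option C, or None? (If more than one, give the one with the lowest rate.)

Option C

Total debts = (1,830 + 275 + 430 + 915 + 935 + 1,185) = 5,570; DTI = 5,570/13,300 = 41.9%.
Reserves = 12,910/935 = 13.8 months.
Option A: score 761 ≥ 660; DTI 41.9% > 40%; employment 21 ≥ 18 mo; reserves 13.8 ≥ 2 mo → does not qualify.
Option B: score 761 ≥ 720; DTI 41.9% ≤ 43% → qualifies.
Option C: score 761 ≥ 720; DTI 41.9% ≤ 43%; employment 21 ≥ 18 mo; reserves 13.8 ≥ 4 mo → qualifies.
Qualifying: Option B, Option C. Lowest rate is 6.49% → Option C.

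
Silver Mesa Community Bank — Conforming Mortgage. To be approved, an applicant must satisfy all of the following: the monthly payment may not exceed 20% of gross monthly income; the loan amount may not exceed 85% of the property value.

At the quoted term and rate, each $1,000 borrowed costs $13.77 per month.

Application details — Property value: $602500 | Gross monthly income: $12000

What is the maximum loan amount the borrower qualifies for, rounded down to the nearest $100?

$174,200

Payment cap: 20% × $12,000 = $2,400/month.
At $13.77 per $1,000, that supports 2,400/13.77 × 1,000 ≈ $174,291 → $174,200.
LTV cap: 85% × $602,500 = $512,125 → $512,100.
Binding constraint: payment-to-income.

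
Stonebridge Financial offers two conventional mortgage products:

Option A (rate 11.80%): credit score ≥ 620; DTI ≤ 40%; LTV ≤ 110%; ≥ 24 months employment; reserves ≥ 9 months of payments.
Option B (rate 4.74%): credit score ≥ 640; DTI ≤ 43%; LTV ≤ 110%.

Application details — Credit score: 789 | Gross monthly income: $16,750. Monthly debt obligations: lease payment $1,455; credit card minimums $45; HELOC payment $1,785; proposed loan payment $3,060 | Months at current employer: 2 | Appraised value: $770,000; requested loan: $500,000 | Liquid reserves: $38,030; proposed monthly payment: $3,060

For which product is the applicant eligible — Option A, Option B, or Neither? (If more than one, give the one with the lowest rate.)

Option B

Total debts = (1,455 + 45 + 1,785 + 3,060) = 6,345; DTI = 6,345/16,750 = 37.9%.
LTV = 500,000/770,000 = 64.9%.
Reserves = 38,030/3,060 = 12.4 months.
Option A: score 789 ≥ 620; DTI 37.9% ≤ 40%; LTV 64.9% ≤ 110%; employment 2 < 24 mo; reserves 12.4 ≥ 9 mo → does not qualify.
Option B: score 789 ≥ 640; DTI 37.9% ≤ 43%; LTV 64.9% ≤ 110% → qualifies.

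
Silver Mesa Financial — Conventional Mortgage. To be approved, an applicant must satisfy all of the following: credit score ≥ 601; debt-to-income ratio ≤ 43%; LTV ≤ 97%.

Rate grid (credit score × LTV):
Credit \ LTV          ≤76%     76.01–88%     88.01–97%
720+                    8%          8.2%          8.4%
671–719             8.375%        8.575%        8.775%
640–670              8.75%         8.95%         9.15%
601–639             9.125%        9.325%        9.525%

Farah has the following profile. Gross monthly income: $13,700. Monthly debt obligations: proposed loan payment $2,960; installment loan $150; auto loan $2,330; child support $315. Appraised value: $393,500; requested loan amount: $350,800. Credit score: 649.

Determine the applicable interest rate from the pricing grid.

Credit score 649 ≥ 601; Total monthly debts = (2,960 + 150 + 2,330 + 315) = 5,755. Debt-to-income = 5,755/13,700 = 42% — meets 43% limit
LTV: 350,800 ÷ 393,500 = 89.1%, within 97% cap
Credit 649 → row 640–670; LTV 89.1% → column 88.01–97%. Grid cell → 9.15%.

9.15%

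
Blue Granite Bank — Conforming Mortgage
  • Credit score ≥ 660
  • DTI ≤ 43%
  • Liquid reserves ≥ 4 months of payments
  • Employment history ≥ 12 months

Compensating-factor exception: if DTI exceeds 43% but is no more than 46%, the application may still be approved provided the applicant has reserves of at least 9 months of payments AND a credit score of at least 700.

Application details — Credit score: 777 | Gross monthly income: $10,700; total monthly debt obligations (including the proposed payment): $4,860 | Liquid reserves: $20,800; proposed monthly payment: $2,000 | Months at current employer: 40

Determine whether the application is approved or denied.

Approved

Credit score 777 ≥ 660 (meets base)
DTI = 4,860/10,700 = 45.4% > 43% — standard DTI limit exceeded.
Reserves: 20,800 ÷ 2,000 = 10.4 months (meets 4-month minimum)
Employment 40 ≥ 12 months
DTI 45.4% is within the 43%–46% exception band; checking compensating factors.
Override check — reserves: 10.4 mo (ok); score: 777 (ok).
Both compensating conditions met → exception applies.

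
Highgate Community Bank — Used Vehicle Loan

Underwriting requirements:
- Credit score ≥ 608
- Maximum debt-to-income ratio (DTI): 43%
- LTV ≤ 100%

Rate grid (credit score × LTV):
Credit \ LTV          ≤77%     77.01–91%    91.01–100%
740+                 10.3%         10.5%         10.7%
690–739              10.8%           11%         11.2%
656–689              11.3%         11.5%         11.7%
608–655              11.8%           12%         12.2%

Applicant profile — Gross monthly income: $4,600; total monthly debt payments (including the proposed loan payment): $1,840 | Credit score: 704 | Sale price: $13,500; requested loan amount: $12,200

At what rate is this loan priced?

Credit score 704 ≥ 608; DTI = 1,840/4,600 = 40% ≤ 43%
Loan-to-value = 12,200/13,500 = 90.4% — pass (100% max)
Score 704 is in the 690–739 band; LTV 90.4% is in the 77.01–91% band → 11%.

11%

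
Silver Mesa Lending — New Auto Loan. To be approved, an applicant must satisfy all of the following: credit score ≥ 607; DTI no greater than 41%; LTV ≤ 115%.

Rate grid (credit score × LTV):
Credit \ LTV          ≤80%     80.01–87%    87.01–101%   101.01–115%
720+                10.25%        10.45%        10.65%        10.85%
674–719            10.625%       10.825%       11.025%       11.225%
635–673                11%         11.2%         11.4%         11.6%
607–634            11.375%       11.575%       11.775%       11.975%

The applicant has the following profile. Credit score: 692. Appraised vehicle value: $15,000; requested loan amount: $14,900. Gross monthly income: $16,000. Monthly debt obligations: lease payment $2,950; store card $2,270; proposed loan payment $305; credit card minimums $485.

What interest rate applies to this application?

11.025%

Credit score 692 ≥ 607; Total monthly debts = (2,950 + 2,270 + 305 + 485) = 6,010. Debt-to-income = 6,010/16,000 = 37.6% — meets 41% limit
LTV: 14,900 ÷ 15,000 = 99.3%, within 115% cap
Score 692 is in the 674–719 band; LTV 99.3% is in the 87.01–101% band → 11.025%.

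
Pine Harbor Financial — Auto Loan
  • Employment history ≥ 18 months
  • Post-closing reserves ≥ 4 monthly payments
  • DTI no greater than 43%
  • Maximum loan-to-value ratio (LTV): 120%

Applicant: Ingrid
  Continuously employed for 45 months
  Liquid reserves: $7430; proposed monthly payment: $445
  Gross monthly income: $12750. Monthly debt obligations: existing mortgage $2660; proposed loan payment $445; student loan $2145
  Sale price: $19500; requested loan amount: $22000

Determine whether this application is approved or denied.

Employment 45 ≥ 18 months
Reserves = 7,430/445 = 16.7 months ≥ 4
Total monthly debts = (2,660 + 445 + 2,145) = 5,250. DTI = 5,250/12,750 = 41.2% ≤ 43%
LTV = 22,000/19,500 = 112.8% ≤ 120%
All criteria satisfied.

Approved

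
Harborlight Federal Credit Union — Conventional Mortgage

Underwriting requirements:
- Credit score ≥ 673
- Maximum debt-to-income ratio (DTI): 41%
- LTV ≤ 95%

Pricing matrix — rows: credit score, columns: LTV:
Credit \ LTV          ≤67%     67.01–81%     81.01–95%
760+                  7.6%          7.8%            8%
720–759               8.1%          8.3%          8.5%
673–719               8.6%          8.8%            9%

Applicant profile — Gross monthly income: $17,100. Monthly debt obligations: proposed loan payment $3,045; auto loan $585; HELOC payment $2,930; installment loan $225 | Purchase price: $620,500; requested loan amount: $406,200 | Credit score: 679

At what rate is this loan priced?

Credit score 679 ≥ 673; Total monthly debts = (3,045 + 585 + 2,930 + 225) = 6,785. DTI = 6,785/17,100 = 39.7% ≤ 41%
LTV: 406,200 ÷ 620,500 = 65.5%, within 95% cap
Row: 679 falls in 673–719. Column: 65.5% falls in ≤67%. Rate = 8.6%.

8.6%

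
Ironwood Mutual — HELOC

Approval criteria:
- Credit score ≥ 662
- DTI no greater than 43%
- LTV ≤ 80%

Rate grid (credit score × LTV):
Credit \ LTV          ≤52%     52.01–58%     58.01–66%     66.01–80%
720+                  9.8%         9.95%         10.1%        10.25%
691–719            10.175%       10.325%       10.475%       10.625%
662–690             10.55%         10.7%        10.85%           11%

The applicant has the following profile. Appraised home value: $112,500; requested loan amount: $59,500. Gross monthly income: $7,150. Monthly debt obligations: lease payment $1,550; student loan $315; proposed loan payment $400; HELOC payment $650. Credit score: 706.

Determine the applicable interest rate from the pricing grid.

Credit score 706 ≥ 662; Total monthly debts = (1,550 + 315 + 400 + 650) = 2,915. Debt-to-income = 2,915/7,150 = 40.8% — meets 43% limit
Loan-to-value = 59,500/112,500 = 52.9% — pass (80% max)
Score 706 is in the 691–719 band; LTV 52.9% is in the 52.01–58% band → 10.325%.

10.325%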